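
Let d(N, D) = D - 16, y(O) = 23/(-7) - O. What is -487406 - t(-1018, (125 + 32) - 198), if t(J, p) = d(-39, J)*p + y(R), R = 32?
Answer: -3708353/7 ≈ -5.2977e+5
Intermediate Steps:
y(O) = -23/7 - O (y(O) = 23*(-1/7) - O = -23/7 - O)
d(N, D) = -16 + D
t(J, p) = -247/7 + p*(-16 + J) (t(J, p) = (-16 + J)*p + (-23/7 - 1*32) = p*(-16 + J) + (-23/7 - 32) = p*(-16 + J) - 247/7 = -247/7 + p*(-16 + J))
-487406 - t(-1018, (125 + 32) - 198) = -487406 - (-247/7 + ((125 + 32) - 198)*(-16 - 1018)) = -487406 - (-247/7 + (157 - 198)*(-1034)) = -487406 - (-247/7 - 41*(-1034)) = -487406 - (-247/7 + 42394) = -487406 - 1*296511/7 = -487406 - 296511/7 = -3708353/7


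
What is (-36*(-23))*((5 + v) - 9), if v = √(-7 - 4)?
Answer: -3312 + 828*I*√11 ≈ -3312.0 + 2746.2*I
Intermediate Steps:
v = I*√11 (v = √(-11) = I*√11 ≈ 3.3166*I)
(-36*(-23))*((5 + v) - 9) = (-36*(-23))*((5 + I*√11) - 9) = 828*(-4 + I*√11) = -3312 + 828*I*√11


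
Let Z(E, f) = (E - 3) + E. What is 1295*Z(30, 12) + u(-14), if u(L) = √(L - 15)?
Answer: 73815 + I*√29 ≈ 73815.0 + 5.3852*I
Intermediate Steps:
u(L) = √(-15 + L)
Z(E, f) = -3 + 2*E (Z(E, f) = (-3 + E) + E = -3 + 2*E)
1295*Z(30, 12) + u(-14) = 1295*(-3 + 2*30) + √(-15 - 14) = 1295*(-3 + 60) + √(-29) = 1295*57 + I*√29 = 73815 + I*√29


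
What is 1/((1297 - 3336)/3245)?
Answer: -3245/2039 ≈ -1.5915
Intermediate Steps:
1/((1297 - 3336)/3245) = 1/(-2039*1/3245) = 1/(-2039/3245) = -3245/2039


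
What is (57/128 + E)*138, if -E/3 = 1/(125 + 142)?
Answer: 341205/5696 ≈ 59.903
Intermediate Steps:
E = -1/89 (E = -3/(125 + 142) = -3/267 = -3*1/267 = -1/89 ≈ -0.011236)
(57/128 + E)*138 = (57/128 - 1/89)*138 = (4945/11392)*138 = 341205/5696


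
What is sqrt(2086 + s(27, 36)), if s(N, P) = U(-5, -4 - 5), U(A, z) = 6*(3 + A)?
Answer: sqrt(2074) ≈ 45.541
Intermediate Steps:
U(A, z) = 18 + 6*A
s(N, P) = -12 (s(N, P) = 18 + 6*(-5) = 18 - 30 = -12)
sqrt(2086 + s(27, 36)) = sqrt(2086 - 12) = sqrt(2074)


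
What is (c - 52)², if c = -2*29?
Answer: 12100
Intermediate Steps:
c = -58
(c - 52)² = (-58 - 52)² = (-110)² = 12100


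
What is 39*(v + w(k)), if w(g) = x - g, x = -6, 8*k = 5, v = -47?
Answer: -16731/8 ≈ -2091.4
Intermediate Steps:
k = 5/8 (k = (⅛)*5 = 5/8 ≈ 0.62500)
w(g) = -6 - g
39*(v + w(k)) = 39*(-47 + (-6 - 1*5/8)) = 39*(-47 + (-6 - 5/8)) = 39*(-47 - 53/8) = 39*(-429/8) = -16731/8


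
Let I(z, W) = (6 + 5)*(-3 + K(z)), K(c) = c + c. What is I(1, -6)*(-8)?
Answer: 88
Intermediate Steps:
K(c) = 2*c
I(z, W) = -33 + 22*z (I(z, W) = (6 + 5)*(-3 + 2*z) = 11*(-3 + 2*z) = -33 + 22*z)
I(1, -6)*(-8) = (-33 + 22*1)*(-8) = (-33 + 22)*(-8) = -11*(-8) = 88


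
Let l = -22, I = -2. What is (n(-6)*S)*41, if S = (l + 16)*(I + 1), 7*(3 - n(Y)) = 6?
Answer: 3690/7 ≈ 527.14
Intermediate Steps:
n(Y) = 15/7 (n(Y) = 3 - ⅐*6 = 3 - 6/7 = 15/7)
S = 6 (S = (-22 + 16)*(-2 + 1) = -6*(-1) = 6)
(n(-6)*S)*41 = ((15/7)*6)*41 = (90/7)*41 = 3690/7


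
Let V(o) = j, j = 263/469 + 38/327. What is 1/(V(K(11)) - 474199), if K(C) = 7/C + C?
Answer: -153363/72724477414 ≈ -2.1088e-6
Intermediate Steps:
K(C) = C + 7/C
j = 103823/153363 (j = 263*(1/469) + 38*(1/327) = 263/469 + 38/327 = 103823/153363 ≈ 0.67698)
V(o) = 103823/153363
1/(V(K(11)) - 474199) = 1/(103823/153363 - 474199) = 1/(-72724477414/153363) = -153363/72724477414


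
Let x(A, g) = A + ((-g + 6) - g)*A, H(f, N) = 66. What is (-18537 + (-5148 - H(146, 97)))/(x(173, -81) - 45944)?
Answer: 7917/5569 ≈ 1.4216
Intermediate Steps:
x(A, g) = A + A*(6 - 2*g) (x(A, g) = A + ((6 - g) - g)*A = A + (6 - 2*g)*A = A + A*(6 - 2*g))
(-18537 + (-5148 - H(146, 97)))/(x(173, -81) - 45944) = (-18537 + (-5148 - 1*66))/(173*(7 - 2*(-81)) - 45944) = (-18537 + (-5148 - 66))/(173*(7 + 162) - 45944) = (-18537 - 5214)/(173*169 - 45944) = -23751/(29237 - 45944) = -23751/(-16707) = -23751*(-1/16707) = 7917/5569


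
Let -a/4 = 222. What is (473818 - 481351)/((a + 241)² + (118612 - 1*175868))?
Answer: -2511/120451 ≈ -0.020847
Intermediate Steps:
a = -888 (a = -4*222 = -888)
(473818 - 481351)/((a + 241)² + (118612 - 1*175868)) = (473818 - 481351)/((-888 + 241)² + (118612 - 1*175868)) = -7533/((-647)² + (118612 - 175868)) = -7533/(418609 - 57256) = -7533/361353 = -7533*1/361353 = -2511/120451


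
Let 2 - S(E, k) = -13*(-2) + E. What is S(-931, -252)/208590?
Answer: 907/208590 ≈ 0.0043482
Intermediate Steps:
S(E, k) = -24 - E (S(E, k) = 2 - (-13*(-2) + E) = 2 - (26 + E) = 2 + (-26 - E) = -24 - E)
S(-931, -252)/208590 = (-24 - 1*(-931))/208590 = (-24 + 931)*(1/208590) = 907*(1/208590) = 907/208590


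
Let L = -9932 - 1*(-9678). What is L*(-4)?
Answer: 1016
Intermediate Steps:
L = -254 (L = -9932 + 9678 = -254)
L*(-4) = -254*(-4) = 1016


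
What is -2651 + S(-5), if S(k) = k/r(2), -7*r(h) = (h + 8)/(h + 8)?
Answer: -2616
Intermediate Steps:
r(h) = -⅐ (r(h) = -(h + 8)/(7*(h + 8)) = -(8 + h)/(7*(8 + h)) = -⅐*1 = -⅐)
S(k) = -7*k (S(k) = k/(-⅐) = k*(-7) = -7*k)
-2651 + S(-5) = -2651 - 7*(-5) = -2651 + 35 = -2616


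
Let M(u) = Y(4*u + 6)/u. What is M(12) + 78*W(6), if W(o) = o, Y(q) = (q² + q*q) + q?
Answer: 1917/2 ≈ 958.50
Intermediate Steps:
Y(q) = q + 2*q² (Y(q) = (q² + q²) + q = 2*q² + q = q + 2*q²)
M(u) = (6 + 4*u)*(13 + 8*u)/u (M(u) = ((4*u + 6)*(1 + 2*(4*u + 6)))/u = ((6 + 4*u)*(1 + 2*(6 + 4*u)))/u = ((6 + 4*u)*(1 + (12 + 8*u)))/u = ((6 + 4*u)*(13 + 8*u))/u = (6 + 4*u)*(13 + 8*u)/u)
M(12) + 78*W(6) = (100 + 32*12 + 78/12) + 78*6 = (100 + 384 + 78*(1/12)) + 468 = (100 + 384 + 13/2) + 468 = 981/2 + 468 = 1917/2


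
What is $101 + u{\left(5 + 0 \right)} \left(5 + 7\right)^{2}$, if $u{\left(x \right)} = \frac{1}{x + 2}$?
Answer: $\frac{851}{7} \approx 121.57$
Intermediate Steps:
$u{\left(x \right)} = \frac{1}{2 + x}$
$101 + u{\left(5 + 0 \right)} \left(5 + 7\right)^{2} = 101 + \frac{\left(5 + 7\right)^{2}}{2 + \left(5 + 0\right)} = 101 + \frac{12^{2}}{2 + 5} = 101 + \frac{1}{7} \cdot 144 = 101 + \frac{144}{7} = \frac{851}{7}$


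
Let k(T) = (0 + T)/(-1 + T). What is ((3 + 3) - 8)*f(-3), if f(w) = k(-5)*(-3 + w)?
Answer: 10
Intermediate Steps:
k(T) = T/(-1 + T)
f(w) = -5/2 + 5*w/6 (f(w) = (-5/(-1 - 5))*(-3 + w) = (-5/(-6))*(-3 + w) = (-5*(-⅙))*(-3 + w) = 5*(-3 + w)/6 = -5/2 + 5*w/6)
((3 + 3) - 8)*f(-3) = ((3 + 3) - 8)*(-5/2 + (⅚)*(-3)) = (6 - 8)*(-5/2 - 5/2) = -2*(-5) = 10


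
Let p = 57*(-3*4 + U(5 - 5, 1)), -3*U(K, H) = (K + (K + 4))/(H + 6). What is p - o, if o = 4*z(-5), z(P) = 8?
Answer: -5088/7 ≈ -726.86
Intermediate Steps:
U(K, H) = -(4 + 2*K)/(3*(6 + H)) (U(K, H) = -(K + (K + 4))/(3*(H + 6)) = -(K + (4 + K))/(3*(6 + H)) = -(4 + 2*K)/(3*(6 + H)))
o = 32 (o = 4*8 = 32)
p = -4864/7 (p = 57*(-3*4 + 2*(-2 - (5 - 5))/(3*(6 + 1))) = 57*(-12 + (2/3)*(-2 - 1*0)/7) = 57*(-12 + (2/3)*(1/7)*(-2 + 0)) = 57*(-12 + (2/3)*(1/7)*(-2)) = 57*(-12 - 4/21) = 57*(-256/21) = -4864/7 ≈ -694.86)
p - o = -4864/7 - 1*32 = -4864/7 - 32 = -5088/7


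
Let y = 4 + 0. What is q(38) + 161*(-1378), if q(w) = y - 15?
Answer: -221869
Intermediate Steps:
y = 4
q(w) = -11 (q(w) = 4 - 15 = -11)
q(38) + 161*(-1378) = -11 + 161*(-1378) = -11 - 221858 = -221869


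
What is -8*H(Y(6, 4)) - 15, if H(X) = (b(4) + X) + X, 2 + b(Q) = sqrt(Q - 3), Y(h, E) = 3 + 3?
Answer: -103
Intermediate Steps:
Y(h, E) = 6
b(Q) = -2 + sqrt(-3 + Q) (b(Q) = -2 + sqrt(Q - 3) = -2 + sqrt(-3 + Q))
H(X) = -1 + 2*X (H(X) = ((-2 + sqrt(-3 + 4)) + X) + X = ((-2 + sqrt(1)) + X) + X = ((-2 + 1) + X) + X = (-1 + X) + X = -1 + 2*X)
-8*H(Y(6, 4)) - 15 = -8*(-1 + 2*6) - 15 = -8*(-1 + 12) - 15 = -8*11 - 15 = -88 - 15 = -103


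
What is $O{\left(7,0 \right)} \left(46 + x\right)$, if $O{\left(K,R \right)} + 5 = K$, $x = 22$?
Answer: $136$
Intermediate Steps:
$O{\left(K,R \right)} = -5 + K$
$O{\left(7,0 \right)} \left(46 + x\right) = \left(-5 + 7\right) \left(46 + 22\right) = 2 \cdot 68 = 136$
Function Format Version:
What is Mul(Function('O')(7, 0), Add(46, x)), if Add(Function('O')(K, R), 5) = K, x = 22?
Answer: 136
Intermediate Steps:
Function('O')(K, R) = Add(-5, K)
Mul(Function('O')(7, 0), Add(46, x)) = Mul(Add(-5, 7), Add(46, 22)) = Mul(2, 68) = 136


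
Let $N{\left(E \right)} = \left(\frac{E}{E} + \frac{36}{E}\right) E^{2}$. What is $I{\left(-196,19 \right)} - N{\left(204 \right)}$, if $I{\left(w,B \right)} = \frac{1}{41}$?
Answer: $- \frac{2007359}{41} \approx -48960.0$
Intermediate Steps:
$N{\left(E \right)} = E^{2} \left(1 + \frac{36}{E}\right)$ ($N{\left(E \right)} = \left(1 + \frac{36}{E}\right) E^{2} = E^{2} \left(1 + \frac{36}{E}\right)$)
$I{\left(w,B \right)} = \frac{1}{41}$
$I{\left(-196,19 \right)} - N{\left(204 \right)} = \frac{1}{41} - 204 \left(36 + 204\right) = \frac{1}{41} - 204 \cdot 240 = \frac{1}{41} - 48960 = - \frac{2007359}{41}$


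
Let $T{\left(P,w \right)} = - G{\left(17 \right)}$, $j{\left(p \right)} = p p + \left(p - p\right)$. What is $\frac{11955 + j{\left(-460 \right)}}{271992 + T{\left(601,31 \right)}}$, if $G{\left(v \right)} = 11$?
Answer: $\frac{223555}{271981} \approx 0.82195$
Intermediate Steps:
$j{\left(p \right)} = p^{2}$ ($j{\left(p \right)} = p^{2} + 0 = p^{2}$)
$T{\left(P,w \right)} = -11$ ($T{\left(P,w \right)} = \left(-1\right) 11 = -11$)
$\frac{11955 + j{\left(-460 \right)}}{271992 + T{\left(601,31 \right)}} = \frac{11955 + \left(-460\right)^{2}}{271992 - 11} = \frac{11955 + 211600}{271981} = 223555 \cdot \frac{1}{271981} = \frac{223555}{271981}$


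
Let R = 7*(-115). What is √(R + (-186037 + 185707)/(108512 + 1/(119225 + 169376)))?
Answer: 3*I*√9746836962065008143535/10438890571 ≈ 28.373*I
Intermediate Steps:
R = -805
√(R + (-186037 + 185707)/(108512 + 1/(119225 + 169376))) = √(-805 + (-186037 + 185707)/(108512 + 1/(119225 + 169376))) = √(-805 - 330/(108512 + 1/288601)) = √(-805 - 330/31316671713/288601) = √(-805 - 330*288601/31316671713) = √(-805 - 31746110/10438890571) = √(-8403338655765/10438890571) = 3*I*√9746836962065008143535/10438890571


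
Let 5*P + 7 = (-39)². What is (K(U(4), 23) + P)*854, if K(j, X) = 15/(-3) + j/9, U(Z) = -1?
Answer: 11440184/45 ≈ 2.5423e+5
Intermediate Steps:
P = 1514/5 (P = -7/5 + (⅕)*(-39)² = -7/5 + (⅕)*1521 = -7/5 + 1521/5 = 1514/5 ≈ 302.80)
K(j, X) = -5 + j/9 (K(j, X) = 15*(-⅓) + j*(⅑) = -5 + j/9)
(K(U(4), 23) + P)*854 = ((-5 + (⅑)*(-1)) + 1514/5)*854 = ((-5 - ⅑) + 1514/5)*854 = (-46/9 + 1514/5)*854 = (13396/45)*854 = 11440184/45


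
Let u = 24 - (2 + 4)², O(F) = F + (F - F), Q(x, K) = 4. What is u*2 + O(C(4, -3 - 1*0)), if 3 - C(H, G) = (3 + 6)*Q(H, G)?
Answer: -57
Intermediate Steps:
C(H, G) = -33 (C(H, G) = 3 - (3 + 6)*4 = 3 - 9*4 = 3 - 1*36 = 3 - 36 = -33)
O(F) = F (O(F) = F + 0 = F)
u = -12 (u = 24 - 1*6² = 24 - 1*36 = 24 - 36 = -12)
u*2 + O(C(4, -3 - 1*0)) = -12*2 - 33 = -24 - 33 = -57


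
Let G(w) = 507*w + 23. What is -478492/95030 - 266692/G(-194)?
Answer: -2170877006/934477505 ≈ -2.3231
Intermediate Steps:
G(w) = 23 + 507*w
-478492/95030 - 266692/G(-194) = -478492/95030 - 266692/(23 + 507*(-194)) = -478492*1/95030 - 266692/(23 - 98358) = -239246/47515 - 266692/(-98335) = -239246/47515 - 266692*(-1/98335) = -239246/47515 + 266692/98335 = -2170877006/934477505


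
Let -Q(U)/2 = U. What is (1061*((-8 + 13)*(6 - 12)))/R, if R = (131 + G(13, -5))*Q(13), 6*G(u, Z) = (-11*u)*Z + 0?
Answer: 95490/19513 ≈ 4.8937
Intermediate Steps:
Q(U) = -2*U
G(u, Z) = -11*Z*u/6 (G(u, Z) = ((-11*u)*Z + 0)/6 = (-11*Z*u + 0)/6 = (-11*Z*u)/6 = -11*Z*u/6)
R = -19513/3 (R = (131 - 11/6*(-5)*13)*(-2*13) = (131 + 715/6)*(-26) = (1501/6)*(-26) = -19513/3 ≈ -6504.3)
(1061*((-8 + 13)*(6 - 12)))/R = (1061*((-8 + 13)*(6 - 12)))/(-19513/3) = (1061*(5*(-6)))*(-3/19513) = (1061*(-30))*(-3/19513) = -31830*(-3/19513) = 95490/19513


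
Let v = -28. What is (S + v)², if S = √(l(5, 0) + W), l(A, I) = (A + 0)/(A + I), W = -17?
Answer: 768 - 224*I ≈ 768.0 - 224.0*I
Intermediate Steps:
l(A, I) = A/(A + I)
S = 4*I (S = √(5/(5 + 0) - 17) = √(5/5 - 17) = √(5*(⅕) - 17) = √(1 - 17) = √(-16) = 4*I ≈ 4.0*I)
(S + v)² = (4*I - 28)² = (-28 + 4*I)²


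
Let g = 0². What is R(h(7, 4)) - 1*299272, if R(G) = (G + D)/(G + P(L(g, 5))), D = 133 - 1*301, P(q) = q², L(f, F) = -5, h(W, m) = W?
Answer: -9576865/32 ≈ -2.9928e+5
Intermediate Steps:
g = 0
D = -168 (D = 133 - 301 = -168)
R(G) = (-168 + G)/(25 + G) (R(G) = (G - 168)/(G + (-5)²) = (-168 + G)/(G + 25) = (-168 + G)/(25 + G))
R(h(7, 4)) - 1*299272 = (-168 + 7)/(25 + 7) - 1*299272 = -161/32 - 299272 = -9576865/32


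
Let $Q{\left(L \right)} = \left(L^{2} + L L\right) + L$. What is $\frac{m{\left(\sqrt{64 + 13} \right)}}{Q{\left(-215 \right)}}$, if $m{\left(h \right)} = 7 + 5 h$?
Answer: $\frac{7}{92235} + \frac{\sqrt{77}}{18447} \approx 0.00055158$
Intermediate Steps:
$Q{\left(L \right)} = L + 2 L^{2}$ ($Q{\left(L \right)} = \left(L^{2} + L^{2}\right) + L = 2 L^{2} + L = L + 2 L^{2}$)
$\frac{m{\left(\sqrt{64 + 13} \right)}}{Q{\left(-215 \right)}} = \frac{7 + 5 \sqrt{64 + 13}}{\left(-215\right) \left(1 + 2 \left(-215\right)\right)} = \frac{7 + 5 \sqrt{77}}{\left(-215\right) \left(1 - 430\right)} = \frac{7 + 5 \sqrt{77}}{\left(-215\right) \left(-429\right)} = \frac{7 + 5 \sqrt{77}}{92235} = \left(7 + 5 \sqrt{77}\right) \frac{1}{92235} = \frac{7}{92235} + \frac{\sqrt{77}}{18447}$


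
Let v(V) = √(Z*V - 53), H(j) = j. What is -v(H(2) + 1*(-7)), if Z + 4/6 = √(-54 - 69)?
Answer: -√(-447 - 45*I*√123)/3 ≈ -3.5197 + 7.8775*I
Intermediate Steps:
Z = -⅔ + I*√123 (Z = -⅔ + √(-54 - 69) = -⅔ + √(-123) = -⅔ + I*√123 ≈ -0.66667 + 11.091*I)
v(V) = √(-53 + V*(-⅔ + I*√123)) (v(V) = √((-⅔ + I*√123)*V - 53) = √(V*(-⅔ + I*√123) - 53) = √(-53 + V*(-⅔ + I*√123)))
-v(H(2) + 1*(-7)) = -√3*√(-159 - (2 + 1*(-7))*(2 - 3*I*√123))/3 = -√3*√(-159 - (2 - 7)*(2 - 3*I*√123))/3 = -√3*√(-159 - 1*(-5)*(2 - 3*I*√123))/3 = -√3*√(-159 + (10 - 15*I*√123))/3 = -√3*√(-149 - 15*I*√123)/3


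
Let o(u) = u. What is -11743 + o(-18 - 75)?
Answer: -11836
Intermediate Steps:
-11743 + o(-18 - 75) = -11743 + (-18 - 75) = -11743 - 93 = -11836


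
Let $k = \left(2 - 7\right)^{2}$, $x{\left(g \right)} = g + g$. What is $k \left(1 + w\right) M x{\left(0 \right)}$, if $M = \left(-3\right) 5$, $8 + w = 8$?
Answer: $0$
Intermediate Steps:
$w = 0$ ($w = -8 + 8 = 0$)
$M = -15$
$x{\left(g \right)} = 2 g$
$k = 25$ ($k = \left(-5\right)^{2} = 25$)
$k \left(1 + w\right) M x{\left(0 \right)} = 25 \left(1 + 0\right) \left(-15\right) 2 \cdot 0 = 25 \cdot 1 \left(-15\right) 0 = 25 \left(-15\right) 0 = \left(-375\right) 0 = 0$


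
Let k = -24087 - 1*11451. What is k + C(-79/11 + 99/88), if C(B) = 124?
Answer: -35414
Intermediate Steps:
k = -35538 (k = -24087 - 11451 = -35538)
k + C(-79/11 + 99/88) = -35538 + 124 = -35414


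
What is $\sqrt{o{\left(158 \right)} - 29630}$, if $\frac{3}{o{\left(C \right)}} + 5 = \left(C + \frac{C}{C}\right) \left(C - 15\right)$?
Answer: $\frac{i \sqrt{3827779859231}}{11366} \approx 172.13 i$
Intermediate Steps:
$o{\left(C \right)} = \frac{3}{-5 + \left(1 + C\right) \left(-15 + C\right)}$ ($o{\left(C \right)} = \frac{3}{-5 + \left(C + \frac{C}{C}\right) \left(C - 15\right)} = \frac{3}{-5 + \left(C + 1\right) \left(-15 + C\right)} = \frac{3}{-5 + \left(1 + C\right) \left(-15 + C\right)}$)
$\sqrt{o{\left(158 \right)} - 29630} = \sqrt{\frac{3}{-20 + 158^{2} - 2212} - 29630} = \sqrt{\frac{3}{-20 + 24964 - 2212} - 29630} = \sqrt{\frac{3}{22732} - 29630} = \sqrt{- \frac{673549157}{22732}} = \frac{i \sqrt{3827779859231}}{11366}$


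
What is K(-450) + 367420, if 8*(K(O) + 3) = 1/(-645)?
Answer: 1895871719/5160 ≈ 3.6742e+5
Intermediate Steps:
K(O) = -15481/5160 (K(O) = -3 + (1/8)/(-645) = -3 + (1/8)*(-1/645) = -3 - 1/5160 = -15481/5160)
K(-450) + 367420 = -15481/5160 + 367420 = 1895871719/5160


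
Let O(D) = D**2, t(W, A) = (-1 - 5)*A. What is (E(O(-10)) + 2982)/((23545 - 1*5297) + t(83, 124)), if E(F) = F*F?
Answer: 6491/8752 ≈ 0.74166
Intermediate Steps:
t(W, A) = -6*A
E(F) = F**2
(E(O(-10)) + 2982)/((23545 - 1*5297) + t(83, 124)) = (((-10)**2)**2 + 2982)/((23545 - 1*5297) - 6*124) = (100**2 + 2982)/((23545 - 5297) - 744) = (10000 + 2982)/(18248 - 744) = 12982/17504 = 12982*(1/17504) = 6491/8752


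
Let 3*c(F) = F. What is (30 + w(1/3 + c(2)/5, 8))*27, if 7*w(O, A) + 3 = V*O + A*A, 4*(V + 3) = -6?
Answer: 72603/70 ≈ 1037.2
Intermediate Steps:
V = -9/2 (V = -3 + (¼)*(-6) = -3 - 3/2 = -9/2 ≈ -4.5000)
c(F) = F/3
w(O, A) = -3/7 - 9*O/14 + A²/7 (w(O, A) = -3/7 + (-9*O/2 + A*A)/7 = -3/7 + (-9*O/2 + A²)/7 = -3/7 + (A² - 9*O/2)/7 = -3/7 + (-9*O/14 + A²/7) = -3/7 - 9*O/14 + A²/7)
(30 + w(1/3 + c(2)/5, 8))*27 = (30 + (-3/7 - 9*(1/3 + ((⅓)*2)/5)/14 + (⅐)*8²))*27 = (30 + (-3/7 - 9*(1*(⅓) + (⅔)*(⅕))/14 + (⅐)*64))*27 = (30 + (-3/7 - 9*(⅓ + 2/15)/14 + 64/7))*27 = (30 + (-3/7 - 9/14*7/15 + 64/7))*27 = (30 + (-3/7 - 3/10 + 64/7))*27 = (30 + 589/70)*27 = (2689/70)*27 = 72603/70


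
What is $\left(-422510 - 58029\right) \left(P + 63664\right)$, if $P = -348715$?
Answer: $136978122489$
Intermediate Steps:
$\left(-422510 - 58029\right) \left(P + 63664\right) = \left(-422510 - 58029\right) \left(-348715 + 63664\right) = \left(-480539\right) \left(-285051\right) = 136978122489$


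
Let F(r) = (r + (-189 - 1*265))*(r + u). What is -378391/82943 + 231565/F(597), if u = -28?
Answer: -11581844702/6748823081 ≈ -1.7161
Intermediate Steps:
F(r) = (-454 + r)*(-28 + r) (F(r) = (r + (-189 - 1*265))*(r - 28) = (r + (-189 - 265))*(-28 + r) = (r - 454)*(-28 + r) = (-454 + r)*(-28 + r))
-378391/82943 + 231565/F(597) = -378391/82943 + 231565/(12712 + 597**2 - 482*597) = -378391*1/82943 + 231565/(12712 + 356409 - 287754) = -378391/82943 + 231565/81367 = -11581844702/6748823081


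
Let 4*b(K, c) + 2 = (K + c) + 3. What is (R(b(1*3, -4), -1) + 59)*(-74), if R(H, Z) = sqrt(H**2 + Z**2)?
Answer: -4440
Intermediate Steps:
b(K, c) = 1/4 + K/4 + c/4 (b(K, c) = -1/2 + ((K + c) + 3)/4 = -1/2 + (3 + K + c)/4 = -1/2 + (3/4 + K/4 + c/4) = 1/4 + K/4 + c/4)
(R(b(1*3, -4), -1) + 59)*(-74) = (sqrt((1/4 + (1*3)/4 + (1/4)*(-4))**2 + (-1)**2) + 59)*(-74) = (sqrt((1/4 + (1/4)*3 - 1)**2 + 1) + 59)*(-74) = (sqrt((1/4 + 3/4 - 1)**2 + 1) + 59)*(-74) = (sqrt(0**2 + 1) + 59)*(-74) = (sqrt(0 + 1) + 59)*(-74) = (sqrt(1) + 59)*(-74) = (1 + 59)*(-74) = 60*(-74) = -4440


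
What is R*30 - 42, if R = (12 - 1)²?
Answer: 3588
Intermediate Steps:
R = 121 (R = 11² = 121)
R*30 - 42 = 121*30 - 42 = 3630 - 42 = 3588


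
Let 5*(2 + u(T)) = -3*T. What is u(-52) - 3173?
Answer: -15719/5 ≈ -3143.8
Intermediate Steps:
u(T) = -2 - 3*T/5 (u(T) = -2 + (-3*T)/5 = -2 - 3*T/5)
u(-52) - 3173 = (-2 - 3/5*(-52)) - 3173 = (-2 + 156/5) - 3173 = 146/5 - 3173 = -15719/5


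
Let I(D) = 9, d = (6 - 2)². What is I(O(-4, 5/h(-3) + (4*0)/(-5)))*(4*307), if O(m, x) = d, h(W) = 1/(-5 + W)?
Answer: 11052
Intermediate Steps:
d = 16 (d = 4² = 16)
O(m, x) = 16
I(O(-4, 5/h(-3) + (4*0)/(-5)))*(4*307) = 9*(4*307) = 9*1228 = 11052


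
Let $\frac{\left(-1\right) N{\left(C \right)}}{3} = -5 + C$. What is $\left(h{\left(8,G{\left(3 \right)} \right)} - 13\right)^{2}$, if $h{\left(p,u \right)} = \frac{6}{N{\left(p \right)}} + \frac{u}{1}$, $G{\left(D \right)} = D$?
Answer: $\frac{1024}{9} \approx 113.78$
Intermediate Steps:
$N{\left(C \right)} = 15 - 3 C$ ($N{\left(C \right)} = - 3 \left(-5 + C\right) = 15 - 3 C$)
$h{\left(p,u \right)} = u + \frac{6}{15 - 3 p}$ ($h{\left(p,u \right)} = \frac{6}{15 - 3 p} + \frac{u}{1} = \frac{6}{15 - 3 p} + u 1 = \frac{6}{15 - 3 p} + u = u + \frac{6}{15 - 3 p}$)
$\left(h{\left(8,G{\left(3 \right)} \right)} - 13\right)^{2} = \left(\frac{-2 + 3 \left(-5 + 8\right)}{-5 + 8} - 13\right)^{2} = \left(\frac{-2 + 3 \cdot 3}{3} - 13\right)^{2} = \left(\frac{-2 + 9}{3} - 13\right)^{2} = \left(\frac{1}{3} \cdot 7 - 13\right)^{2} = \left(\frac{7}{3} - 13\right)^{2} = \left(- \frac{32}{3}\right)^{2} = \frac{1024}{9}$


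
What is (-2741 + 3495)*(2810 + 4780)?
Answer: 5722860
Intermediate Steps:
(-2741 + 3495)*(2810 + 4780) = 754*7590 = 5722860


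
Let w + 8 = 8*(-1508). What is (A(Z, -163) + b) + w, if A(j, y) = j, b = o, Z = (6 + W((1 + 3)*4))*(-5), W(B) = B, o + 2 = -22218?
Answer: -34402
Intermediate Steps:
o = -22220 (o = -2 - 22218 = -22220)
w = -12072 (w = -8 + 8*(-1508) = -8 - 12064 = -12072)
Z = -110 (Z = (6 + (1 + 3)*4)*(-5) = (6 + 4*4)*(-5) = (6 + 16)*(-5) = 22*(-5) = -110)
b = -22220
(A(Z, -163) + b) + w = (-110 - 22220) - 12072 = -22330 - 12072 = -34402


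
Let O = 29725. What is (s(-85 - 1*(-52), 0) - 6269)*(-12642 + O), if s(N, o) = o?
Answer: -107093327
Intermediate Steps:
(s(-85 - 1*(-52), 0) - 6269)*(-12642 + O) = (0 - 6269)*(-12642 + 29725) = -6269*17083 = -107093327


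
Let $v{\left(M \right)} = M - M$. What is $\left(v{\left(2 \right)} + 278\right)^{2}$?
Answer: $77284$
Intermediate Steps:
$v{\left(M \right)} = 0$
$\left(v{\left(2 \right)} + 278\right)^{2} = \left(0 + 278\right)^{2} = 278^{2} = 77284$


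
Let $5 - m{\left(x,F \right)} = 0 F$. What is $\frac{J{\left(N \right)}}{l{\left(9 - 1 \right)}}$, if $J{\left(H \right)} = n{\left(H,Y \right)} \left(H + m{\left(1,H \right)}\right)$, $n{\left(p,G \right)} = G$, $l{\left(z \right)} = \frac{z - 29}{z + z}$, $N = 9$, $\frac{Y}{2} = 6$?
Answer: $-128$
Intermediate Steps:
$Y = 12$ ($Y = 2 \cdot 6 = 12$)
$l{\left(z \right)} = \frac{-29 + z}{2 z}$
$m{\left(x,F \right)} = 5$ ($m{\left(x,F \right)} = 5 - 0 F = 5 - 0 = 5 + 0 = 5$)
$J{\left(H \right)} = 60 + 12 H$ ($J{\left(H \right)} = 12 \left(H + 5\right) = 12 \left(5 + H\right) = 60 + 12 H$)
$\frac{J{\left(N \right)}}{l{\left(9 - 1 \right)}} = \frac{60 + 12 \cdot 9}{\frac{1}{2} \frac{1}{9 - 1} \left(-29 + \left(9 - 1\right)\right)} = \frac{60 + 108}{\frac{1}{2} \cdot \frac{1}{8} \left(-29 + 8\right)} = \frac{168}{\frac{1}{2} \cdot \frac{1}{8} \left(-21\right)} = \frac{168}{- \frac{21}{16}} = 168 \left(- \frac{16}{21}\right) = -128$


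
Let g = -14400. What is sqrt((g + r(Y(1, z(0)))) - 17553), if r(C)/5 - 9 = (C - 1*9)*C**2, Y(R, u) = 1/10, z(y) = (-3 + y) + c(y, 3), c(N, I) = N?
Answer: I*sqrt(12763378)/20 ≈ 178.63*I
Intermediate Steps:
z(y) = -3 + 2*y (z(y) = (-3 + y) + y = -3 + 2*y)
Y(R, u) = 1/10
r(C) = 45 + 5*C**2*(-9 + C) (r(C) = 45 + 5*((C - 1*9)*C**2) = 45 + 5*((C - 9)*C**2) = 45 + 5*((-9 + C)*C**2) = 45 + 5*(C**2*(-9 + C)) = 45 + 5*C**2*(-9 + C))
sqrt((g + r(Y(1, z(0)))) - 17553) = sqrt((-14400 + (45 - 45*(1/10)**2 + 5*(1/10)**3)) - 17553) = sqrt((-14400 + (45 - 45*1/100 + 5*(1/1000))) - 17553) = sqrt((-14400 + (45 - 9/20 + 1/200)) - 17553) = sqrt((-14400 + 8911/200) - 17553) = sqrt(-2871089/200 - 17553) = sqrt(-6381689/200) = I*sqrt(12763378)/20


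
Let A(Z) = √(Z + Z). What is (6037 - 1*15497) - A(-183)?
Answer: -9460 - I*√366 ≈ -9460.0 - 19.131*I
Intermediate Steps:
A(Z) = √2*√Z (A(Z) = √(2*Z) = √2*√Z)
(6037 - 1*15497) - A(-183) = (6037 - 1*15497) - √2*√(-183) = (6037 - 15497) - √2*I*√183 = -9460 - I*√366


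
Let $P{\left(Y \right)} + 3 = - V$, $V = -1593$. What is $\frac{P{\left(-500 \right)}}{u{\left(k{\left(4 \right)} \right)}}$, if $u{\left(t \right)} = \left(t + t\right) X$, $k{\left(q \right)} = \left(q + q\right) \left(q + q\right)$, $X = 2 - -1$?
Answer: $\frac{265}{64} \approx 4.1406$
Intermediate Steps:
$X = 3$ ($X = 2 + 1 = 3$)
$P{\left(Y \right)} = 1590$ ($P{\left(Y \right)} = -3 - -1593 = -3 + 1593 = 1590$)
$k{\left(q \right)} = 4 q^{2}$ ($k{\left(q \right)} = 2 q 2 q = 4 q^{2}$)
$u{\left(t \right)} = 6 t$ ($u{\left(t \right)} = \left(t + t\right) 3 = 2 t 3 = 6 t$)
$\frac{P{\left(-500 \right)}}{u{\left(k{\left(4 \right)} \right)}} = \frac{1590}{6 \cdot 4 \cdot 4^{2}} = \frac{1590}{6 \cdot 4 \cdot 16} = \frac{1590}{6 \cdot 64} = \frac{1590}{384} = 1590 \cdot \frac{1}{384} = \frac{265}{64}$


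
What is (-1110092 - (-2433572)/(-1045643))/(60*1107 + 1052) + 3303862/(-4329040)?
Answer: -164314985311082021/9544400140880120 ≈ -17.216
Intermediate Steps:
(-1110092 - (-2433572)/(-1045643))/(60*1107 + 1052) + 3303862/(-4329040) = (-1110092 - (-2433572)*(-1)/1045643)/(66420 + 1052) + 3303862*(-1/4329040) = (-1110092 - 1*2433572/1045643)/67472 - 1651931/2164520 = (-1110092 - 2433572/1045643)*(1/67472) - 1651931/2164520 = -1160762362728/1045643*1/67472 - 1651931/2164520 = -145095295341/8818953062 - 1651931/2164520 = -164314985311082021/9544400140880120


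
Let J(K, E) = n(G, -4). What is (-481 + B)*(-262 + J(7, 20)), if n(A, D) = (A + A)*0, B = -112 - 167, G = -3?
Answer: 199120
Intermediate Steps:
B = -279
n(A, D) = 0 (n(A, D) = (2*A)*0 = 0)
J(K, E) = 0
(-481 + B)*(-262 + J(7, 20)) = (-481 - 279)*(-262 + 0) = -760*(-262) = 199120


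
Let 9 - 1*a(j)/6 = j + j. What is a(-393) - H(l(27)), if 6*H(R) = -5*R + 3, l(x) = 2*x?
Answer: 9629/2 ≈ 4814.5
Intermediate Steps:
H(R) = ½ - 5*R/6 (H(R) = (-5*R + 3)/6 = (3 - 5*R)/6 = ½ - 5*R/6)
a(j) = 54 - 12*j (a(j) = 54 - 6*(j + j) = 54 - 12*j)
a(-393) - H(l(27)) = (54 - 12*(-393)) - (½ - 5*27/3) = (54 + 4716) - (½ - ⅚*54) = 4770 - (½ - 45) = 4770 - 1*(-89/2) = 4770 + 89/2 = 9629/2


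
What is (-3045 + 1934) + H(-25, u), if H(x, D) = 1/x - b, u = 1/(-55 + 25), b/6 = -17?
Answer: -25226/25 ≈ -1009.0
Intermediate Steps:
b = -102 (b = 6*(-17) = -102)
u = -1/30 (u = 1/(-30) = -1/30 ≈ -0.033333)
H(x, D) = 102 + 1/x (H(x, D) = 1/x - 1*(-102) = 1/x + 102 = 102 + 1/x)
(-3045 + 1934) + H(-25, u) = (-3045 + 1934) + (102 + 1/(-25)) = -1111 + (102 - 1/25) = -1111 + 2549/25 = -25226/25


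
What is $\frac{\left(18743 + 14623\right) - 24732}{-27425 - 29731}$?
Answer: $- \frac{1439}{9526} \approx -0.15106$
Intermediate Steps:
$\frac{\left(18743 + 14623\right) - 24732}{-27425 - 29731} = \frac{33366 - 24732}{-57156} = 8634 \left(- \frac{1}{57156}\right) = - \frac{1439}{9526}$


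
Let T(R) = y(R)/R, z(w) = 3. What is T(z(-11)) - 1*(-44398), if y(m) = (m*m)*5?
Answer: 44413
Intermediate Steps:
y(m) = 5*m² (y(m) = m²*5 = 5*m²)
T(R) = 5*R (T(R) = (5*R²)/R = 5*R)
T(z(-11)) - 1*(-44398) = 5*3 - 1*(-44398) = 15 + 44398 = 44413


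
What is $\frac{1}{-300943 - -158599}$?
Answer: $- \frac{1}{142344} \approx -7.0252 \cdot 10^{-6}$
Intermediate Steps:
$\frac{1}{-300943 - -158599} = \frac{1}{-300943 + \left(158809 - 210\right)} = \frac{1}{-300943 + 158599} = \frac{1}{-142344} = - \frac{1}{142344}$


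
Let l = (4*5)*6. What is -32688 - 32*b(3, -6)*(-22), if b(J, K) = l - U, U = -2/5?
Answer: 260368/5 ≈ 52074.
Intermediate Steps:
l = 120 (l = 20*6 = 120)
U = -⅖ (U = -2*⅕ = -⅖ ≈ -0.40000)
b(J, K) = 602/5 (b(J, K) = 120 - 1*(-⅖) = 120 + ⅖ = 602/5)
-32688 - 32*b(3, -6)*(-22) = -32688 - 32*602/5*(-22) = -32688 - 19264/5*(-22) = -32688 + 423808/5 = 260368/5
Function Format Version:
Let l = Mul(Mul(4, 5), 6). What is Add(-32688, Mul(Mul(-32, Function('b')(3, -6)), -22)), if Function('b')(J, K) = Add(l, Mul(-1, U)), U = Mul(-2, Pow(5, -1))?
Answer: Rational(260368, 5) ≈ 52074.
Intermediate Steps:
l = 120 (l = Mul(20, 6) = 120)
U = Rational(-2, 5) (U = Mul(-2, Rational(1, 5)) = Rational(-2, 5) ≈ -0.40000)
Function('b')(J, K) = Rational(602, 5) (Function('b')(J, K) = Add(120, Mul(-1, Rational(-2, 5))) = Add(120, Rational(2, 5)) = Rational(602, 5))
Add(-32688, Mul(Mul(-32, Function('b')(3, -6)), -22)) = Add(-32688, Mul(Mul(-32, Rational(602, 5)), -22)) = Add(-32688, Mul(Rational(-19264, 5), -22)) = Add(-32688, Rational(423808, 5)) = Rational(260368, 5)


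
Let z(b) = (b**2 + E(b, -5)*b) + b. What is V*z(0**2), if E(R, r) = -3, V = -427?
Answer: 0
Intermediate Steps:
z(b) = b**2 - 2*b (z(b) = (b**2 - 3*b) + b = b**2 - 2*b)
V*z(0**2) = -427*0**2*(-2 + 0**2) = -0*(-2 + 0) = -0*(-2) = -427*0 = 0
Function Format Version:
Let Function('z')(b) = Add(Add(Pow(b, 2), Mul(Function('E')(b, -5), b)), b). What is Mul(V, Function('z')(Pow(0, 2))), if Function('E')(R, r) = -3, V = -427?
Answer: 0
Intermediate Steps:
Function('z')(b) = Add(Pow(b, 2), Mul(-2, b)) (Function('z')(b) = Add(Add(Pow(b, 2), Mul(-3, b)), b) = Add(Pow(b, 2), Mul(-2, b)))
Mul(V, Function('z')(Pow(0, 2))) = Mul(-427, Mul(Pow(0, 2), Add(-2, Pow(0, 2)))) = Mul(-427, Mul(0, Add(-2, 0))) = Mul(-427, Mul(0, -2)) = Mul(-427, 0) = 0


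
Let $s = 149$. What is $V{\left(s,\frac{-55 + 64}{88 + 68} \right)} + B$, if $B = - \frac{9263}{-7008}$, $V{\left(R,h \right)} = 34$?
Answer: $\frac{247535}{7008} \approx 35.322$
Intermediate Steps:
$B = \frac{9263}{7008}$ ($B = \left(-9263\right) \left(- \frac{1}{7008}\right) = \frac{9263}{7008} \approx 1.3218$)
$V{\left(s,\frac{-55 + 64}{88 + 68} \right)} + B = 34 + \frac{9263}{7008} = \frac{247535}{7008}$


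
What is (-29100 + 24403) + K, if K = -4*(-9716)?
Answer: 34167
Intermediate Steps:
K = 38864
(-29100 + 24403) + K = (-29100 + 24403) + 38864 = -4697 + 38864 = 34167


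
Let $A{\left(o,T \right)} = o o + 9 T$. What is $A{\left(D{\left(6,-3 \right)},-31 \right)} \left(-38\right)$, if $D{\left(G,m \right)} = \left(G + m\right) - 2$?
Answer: $10564$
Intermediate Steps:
$D{\left(G,m \right)} = -2 + G + m$
$A{\left(o,T \right)} = o^{2} + 9 T$
$A{\left(D{\left(6,-3 \right)},-31 \right)} \left(-38\right) = \left(\left(-2 + 6 - 3\right)^{2} + 9 \left(-31\right)\right) \left(-38\right) = \left(1^{2} - 279\right) \left(-38\right) = \left(1 - 279\right) \left(-38\right) = \left(-278\right) \left(-38\right) = 10564$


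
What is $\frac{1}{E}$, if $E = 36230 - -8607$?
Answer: $\frac{1}{44837} \approx 2.2303 \cdot 10^{-5}$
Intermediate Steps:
$E = 44837$ ($E = 36230 + 8607 = 44837$)
$\frac{1}{E} = \frac{1}{44837}$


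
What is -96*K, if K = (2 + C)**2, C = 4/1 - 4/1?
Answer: -384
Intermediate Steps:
C = 0 (C = 4*1 - 4*1 = 4 - 4 = 0)
K = 4 (K = (2 + 0)**2 = 2**2 = 4)
-96*K = -96*4 = -384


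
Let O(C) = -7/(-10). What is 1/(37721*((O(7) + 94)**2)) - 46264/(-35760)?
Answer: 195630402674287/151213539331830 ≈ 1.2937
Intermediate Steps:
O(C) = 7/10 (O(C) = -7*(-1/10) = 7/10)
1/(37721*((O(7) + 94)**2)) - 46264/(-35760) = 1/(37721*((7/10 + 94)**2)) - 46264/(-35760) = 1/(37721*((947/10)**2)) - 46264*(-1/35760) = 1/(37721*(896809/100)) + 5783/4470 = (1/37721)*(100/896809) + 5783/4470 = 100/33828532289 + 5783/4470 = 195630402674287/151213539331830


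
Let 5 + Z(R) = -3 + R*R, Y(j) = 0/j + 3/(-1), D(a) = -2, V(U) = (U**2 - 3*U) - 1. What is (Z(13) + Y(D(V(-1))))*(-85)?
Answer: -13430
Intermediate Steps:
V(U) = -1 + U**2 - 3*U
Y(j) = -3 (Y(j) = 0 + 3*(-1) = 0 - 3 = -3)
Z(R) = -8 + R**2 (Z(R) = -5 + (-3 + R*R) = -5 + (-3 + R**2) = -8 + R**2)
(Z(13) + Y(D(V(-1))))*(-85) = ((-8 + 13**2) - 3)*(-85) = ((-8 + 169) - 3)*(-85) = (161 - 3)*(-85) = 158*(-85) = -13430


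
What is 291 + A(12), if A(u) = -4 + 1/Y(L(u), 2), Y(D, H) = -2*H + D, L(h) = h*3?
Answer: 9185/32 ≈ 287.03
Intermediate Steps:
L(h) = 3*h
Y(D, H) = D - 2*H
A(u) = -4 + 1/(-4 + 3*u) (A(u) = -4 + 1/(3*u - 2*2) = -4 + 1/(3*u - 4) = -4 + 1/(-4 + 3*u))
291 + A(12) = 291 + (17 - 12*12)/(-4 + 3*12) = 291 + (17 - 144)/(-4 + 36) = 291 - 127/32 = 9185/32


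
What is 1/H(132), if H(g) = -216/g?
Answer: -11/18 ≈ -0.61111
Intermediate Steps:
1/H(132) = 1/(-216/132) = 1/(-216*1/132) = 1/(-18/11) = -11/18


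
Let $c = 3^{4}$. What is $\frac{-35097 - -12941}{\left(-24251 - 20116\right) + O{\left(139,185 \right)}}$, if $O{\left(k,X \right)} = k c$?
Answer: $\frac{5539}{8277} \approx 0.6692$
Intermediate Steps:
$c = 81$
$O{\left(k,X \right)} = 81 k$ ($O{\left(k,X \right)} = k 81 = 81 k$)
$\frac{-35097 - -12941}{\left(-24251 - 20116\right) + O{\left(139,185 \right)}} = \frac{-35097 - -12941}{\left(-24251 - 20116\right) + 81 \cdot 139} = \frac{-35097 + 12941}{-44367 + 11259} = - \frac{22156}{-33108} = \left(-22156\right) \left(- \frac{1}{33108}\right) = \frac{5539}{8277}$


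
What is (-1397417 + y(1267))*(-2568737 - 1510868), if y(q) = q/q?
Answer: 5700905300680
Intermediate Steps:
y(q) = 1
(-1397417 + y(1267))*(-2568737 - 1510868) = (-1397417 + 1)*(-2568737 - 1510868) = -1397416*(-4079605) = 5700905300680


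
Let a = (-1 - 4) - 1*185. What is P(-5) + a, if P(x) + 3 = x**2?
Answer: -168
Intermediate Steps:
P(x) = -3 + x**2
a = -190 (a = (-1 - 1*4) - 185 = (-1 - 4) - 185 = -5 - 185 = -190)
P(-5) + a = (-3 + (-5)**2) - 190 = (-3 + 25) - 190 = 22 - 190 = -168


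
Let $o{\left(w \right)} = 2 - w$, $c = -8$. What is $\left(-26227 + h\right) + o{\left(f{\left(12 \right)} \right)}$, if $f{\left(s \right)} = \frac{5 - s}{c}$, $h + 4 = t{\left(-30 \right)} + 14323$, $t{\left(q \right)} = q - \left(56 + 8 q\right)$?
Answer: $- \frac{94023}{8} \approx -11753.0$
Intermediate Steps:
$t{\left(q \right)} = -56 - 7 q$ ($t{\left(q \right)} = q - \left(56 + 8 q\right) = -56 - 7 q$)
$h = 14473$ ($h = -4 + \left(\left(-56 - -210\right) + 14323\right) = -4 + \left(\left(-56 + 210\right) + 14323\right) = -4 + \left(154 + 14323\right) = -4 + 14477 = 14473$)
$f{\left(s \right)} = - \frac{5}{8} + \frac{s}{8}$ ($f{\left(s \right)} = \frac{5 - s}{-8} = \left(5 - s\right) \left(- \frac{1}{8}\right) = - \frac{5}{8} + \frac{s}{8}$)
$\left(-26227 + h\right) + o{\left(f{\left(12 \right)} \right)} = \left(-26227 + 14473\right) + \left(2 - \left(- \frac{5}{8} + \frac{1}{8} \cdot 12\right)\right) = -11754 + \left(2 - \left(- \frac{5}{8} + \frac{3}{2}\right)\right) = -11754 + \left(2 - \frac{7}{8}\right) = -11754 + \frac{9}{8} = - \frac{94023}{8}$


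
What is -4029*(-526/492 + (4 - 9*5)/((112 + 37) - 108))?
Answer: 683587/82 ≈ 8336.4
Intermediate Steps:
-4029*(-526/492 + (4 - 9*5)/((112 + 37) - 108)) = -4029*(-526*1/492 + (4 - 45)/(149 - 108)) = -4029*(-263/246 - 41/41) = -4029*(-263/246 - 41*1/41) = -4029*(-263/246 - 1) = -4029*(-509/246) = 683587/82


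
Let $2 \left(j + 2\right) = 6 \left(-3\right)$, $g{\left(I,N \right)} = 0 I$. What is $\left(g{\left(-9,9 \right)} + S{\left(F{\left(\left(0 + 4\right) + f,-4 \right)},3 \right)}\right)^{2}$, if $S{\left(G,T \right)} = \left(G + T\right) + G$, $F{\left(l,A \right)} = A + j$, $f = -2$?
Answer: $729$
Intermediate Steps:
$g{\left(I,N \right)} = 0$
$j = -11$ ($j = -2 + \frac{6 \left(-3\right)}{2} = -2 + \frac{1}{2} \left(-18\right) = -2 - 9 = -11$)
$F{\left(l,A \right)} = -11 + A$ ($F{\left(l,A \right)} = A - 11 = -11 + A$)
$S{\left(G,T \right)} = T + 2 G$
$\left(g{\left(-9,9 \right)} + S{\left(F{\left(\left(0 + 4\right) + f,-4 \right)},3 \right)}\right)^{2} = \left(0 + \left(3 + 2 \left(-11 - 4\right)\right)\right)^{2} = \left(0 + \left(3 + 2 \left(-15\right)\right)\right)^{2} = \left(0 + \left(3 - 30\right)\right)^{2} = \left(0 - 27\right)^{2} = \left(-27\right)^{2} = 729$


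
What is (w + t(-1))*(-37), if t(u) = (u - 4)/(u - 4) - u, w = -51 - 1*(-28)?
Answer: 777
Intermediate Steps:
w = -23 (w = -51 + 28 = -23)
t(u) = 1 - u (t(u) = (-4 + u)/(-4 + u) - u = 1 - u)
(w + t(-1))*(-37) = (-23 + (1 - 1*(-1)))*(-37) = (-23 + (1 + 1))*(-37) = (-23 + 2)*(-37) = -21*(-37) = 777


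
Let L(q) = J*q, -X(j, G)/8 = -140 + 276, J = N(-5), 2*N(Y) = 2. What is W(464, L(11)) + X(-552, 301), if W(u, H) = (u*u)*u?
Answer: 99896256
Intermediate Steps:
N(Y) = 1 (N(Y) = (½)*2 = 1)
J = 1
X(j, G) = -1088 (X(j, G) = -8*(-140 + 276) = -8*136 = -1088)
L(q) = q (L(q) = 1*q = q)
W(u, H) = u³ (W(u, H) = u²*u = u³)
W(464, L(11)) + X(-552, 301) = 464³ - 1088 = 99897344 - 1088 = 99896256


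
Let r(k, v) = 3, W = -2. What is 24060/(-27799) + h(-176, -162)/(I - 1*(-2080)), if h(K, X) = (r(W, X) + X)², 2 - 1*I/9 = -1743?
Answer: 274879419/494405215 ≈ 0.55598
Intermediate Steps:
I = 15705 (I = 18 - 9*(-1743) = 18 + 15687 = 15705)
h(K, X) = (3 + X)²
24060/(-27799) + h(-176, -162)/(I - 1*(-2080)) = 24060/(-27799) + (3 - 162)²/(15705 - 1*(-2080)) = 24060*(-1/27799) + (-159)²/(15705 + 2080) = -24060/27799 + 25281/17785 = 274879419/494405215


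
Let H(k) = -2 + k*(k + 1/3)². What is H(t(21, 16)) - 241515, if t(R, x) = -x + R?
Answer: -2172373/9 ≈ -2.4137e+5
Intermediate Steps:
t(R, x) = R - x
H(k) = -2 + k*(⅓ + k)² (H(k) = -2 + k*(k + ⅓)² = -2 + k*(⅓ + k)²)
H(t(21, 16)) - 241515 = (-2 + (21 - 1*16)*(1 + 3*(21 - 1*16))²/9) - 241515 = (-2 + (21 - 16)*(1 + 3*(21 - 16))²/9) - 241515 = (-2 + (⅑)*5*(1 + 3*5)²) - 241515 = (-2 + (⅑)*5*(1 + 15)²) - 241515 = (-2 + (⅑)*5*16²) - 241515 = (-2 + (⅑)*5*256) - 241515 = (-2 + 1280/9) - 241515 = 1262/9 - 241515 = -2172373/9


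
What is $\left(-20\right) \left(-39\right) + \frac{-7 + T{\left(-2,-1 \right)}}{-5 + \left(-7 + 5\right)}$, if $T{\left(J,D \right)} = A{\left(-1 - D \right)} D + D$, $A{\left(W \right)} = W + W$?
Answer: $\frac{5468}{7} \approx 781.14$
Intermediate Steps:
$A{\left(W \right)} = 2 W$
$T{\left(J,D \right)} = D + D \left(-2 - 2 D\right)$ ($T{\left(J,D \right)} = 2 \left(-1 - D\right) D + D = \left(-2 - 2 D\right) D + D = D \left(-2 - 2 D\right) + D = D + D \left(-2 - 2 D\right)$)
$\left(-20\right) \left(-39\right) + \frac{-7 + T{\left(-2,-1 \right)}}{-5 + \left(-7 + 5\right)} = \left(-20\right) \left(-39\right) + \frac{-7 - - (1 + 2 \left(-1\right))}{-5 + \left(-7 + 5\right)} = 780 + \frac{-7 - - (1 - 2)}{-5 - 2} = 780 + \frac{-7 - \left(-1\right) \left(-1\right)}{-7} = 780 + \left(-7 - 1\right) \left(- \frac{1}{7}\right) = 780 - - \frac{8}{7} = 780 + \frac{8}{7} = \frac{5468}{7}$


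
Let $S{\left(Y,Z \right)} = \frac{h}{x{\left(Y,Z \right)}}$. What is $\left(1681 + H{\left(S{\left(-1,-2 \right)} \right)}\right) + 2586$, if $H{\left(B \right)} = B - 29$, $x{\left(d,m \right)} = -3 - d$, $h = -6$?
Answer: $4241$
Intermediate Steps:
$S{\left(Y,Z \right)} = - \frac{6}{-3 - Y}$
$H{\left(B \right)} = -29 + B$
$\left(1681 + H{\left(S{\left(-1,-2 \right)} \right)}\right) + 2586 = \left(1681 - \left(29 - \frac{6}{3 - 1}\right)\right) + 2586 = \left(1681 - \left(29 - \frac{6}{2}\right)\right) + 2586 = \left(1681 + \left(-29 + 6 \cdot \frac{1}{2}\right)\right) + 2586 = \left(1681 + \left(-29 + 3\right)\right) + 2586 = \left(1681 - 26\right) + 2586 = 1655 + 2586 = 4241$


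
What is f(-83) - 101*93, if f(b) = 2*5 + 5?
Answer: -9378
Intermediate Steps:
f(b) = 15 (f(b) = 10 + 5 = 15)
f(-83) - 101*93 = 15 - 101*93 = 15 - 9393 = -9378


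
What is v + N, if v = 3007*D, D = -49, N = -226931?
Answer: -374274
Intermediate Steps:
v = -147343 (v = 3007*(-49) = -147343)
v + N = -147343 - 226931 = -374274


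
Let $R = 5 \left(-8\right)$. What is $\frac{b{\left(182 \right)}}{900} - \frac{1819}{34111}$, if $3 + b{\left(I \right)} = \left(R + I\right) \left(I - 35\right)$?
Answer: $\frac{78921509}{3411100} \approx 23.137$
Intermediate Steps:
$R = -40$
$b{\left(I \right)} = -3 + \left(-40 + I\right) \left(-35 + I\right)$ ($b{\left(I \right)} = -3 + \left(-40 + I\right) \left(I - 35\right) = -3 + \left(-40 + I\right) \left(-35 + I\right)$)
$\frac{b{\left(182 \right)}}{900} - \frac{1819}{34111} = \frac{1397 + 182^{2} - 13650}{900} - \frac{1819}{34111} = \left(1397 + 33124 - 13650\right) \frac{1}{900} - \frac{1819}{34111} = 20871 \cdot \frac{1}{900} - \frac{1819}{34111} = \frac{2319}{100} - \frac{1819}{34111} = \frac{78921509}{3411100}$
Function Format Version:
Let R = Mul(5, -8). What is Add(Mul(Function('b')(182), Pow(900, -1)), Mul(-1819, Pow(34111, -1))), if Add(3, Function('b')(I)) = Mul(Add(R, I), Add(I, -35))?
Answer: Rational(78921509, 3411100) ≈ 23.137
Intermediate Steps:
R = -40
Function('b')(I) = Add(-3, Mul(Add(-40, I), Add(-35, I))) (Function('b')(I) = Add(-3, Mul(Add(-40, I), Add(I, -35))) = Add(-3, Mul(Add(-40, I), Add(-35, I))))
Add(Mul(Function('b')(182), Pow(900, -1)), Mul(-1819, Pow(34111, -1))) = Add(Mul(Add(1397, Pow(182, 2), Mul(-75, 182)), Pow(900, -1)), Mul(-1819, Pow(34111, -1))) = Add(Mul(Add(1397, 33124, -13650), Rational(1, 900)), Mul(-1819, Rational(1, 34111))) = Add(Mul(20871, Rational(1, 900)), Rational(-1819, 34111)) = Add(Rational(2319, 100), Rational(-1819, 34111)) = Rational(78921509, 3411100)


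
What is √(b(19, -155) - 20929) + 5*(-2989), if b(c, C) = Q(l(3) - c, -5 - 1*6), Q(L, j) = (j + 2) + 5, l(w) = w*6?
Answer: -14945 + 11*I*√173 ≈ -14945.0 + 144.68*I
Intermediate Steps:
l(w) = 6*w
Q(L, j) = 7 + j (Q(L, j) = (2 + j) + 5 = 7 + j)
b(c, C) = -4 (b(c, C) = 7 + (-5 - 1*6) = 7 + (-5 - 6) = 7 - 11 = -4)
√(b(19, -155) - 20929) + 5*(-2989) = √(-4 - 20929) + 5*(-2989) = √(-20933) - 14945 = 11*I*√173 - 14945 = -14945 + 11*I*√173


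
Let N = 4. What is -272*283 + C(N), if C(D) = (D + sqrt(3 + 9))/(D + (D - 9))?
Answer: -76980 - 2*sqrt(3) ≈ -76984.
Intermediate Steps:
C(D) = (D + 2*sqrt(3))/(-9 + 2*D) (C(D) = (D + sqrt(12))/(D + (-9 + D)) = (D + 2*sqrt(3))/(-9 + 2*D))
-272*283 + C(N) = -272*283 + (4 + 2*sqrt(3))/(-9 + 2*4) = -76976 + (4 + 2*sqrt(3))/(-9 + 8) = -76976 + (4 + 2*sqrt(3))/(-1) = -76976 - (4 + 2*sqrt(3)) = -76976 + (-4 - 2*sqrt(3)) = -76980 - 2*sqrt(3)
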